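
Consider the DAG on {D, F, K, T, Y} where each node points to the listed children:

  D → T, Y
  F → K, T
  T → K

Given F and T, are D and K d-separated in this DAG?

Yes

2 paths connect D and K; each must be blocked for d-separation to hold:
Path 1: D → T → K
  T is a chain here and T is conditioned on, so the path is blocked at T.
Path 2: D → T ← F → K
  F is a fork here and F is conditioned on, so the path is blocked at F.
Since every path is blocked, d-separation holds.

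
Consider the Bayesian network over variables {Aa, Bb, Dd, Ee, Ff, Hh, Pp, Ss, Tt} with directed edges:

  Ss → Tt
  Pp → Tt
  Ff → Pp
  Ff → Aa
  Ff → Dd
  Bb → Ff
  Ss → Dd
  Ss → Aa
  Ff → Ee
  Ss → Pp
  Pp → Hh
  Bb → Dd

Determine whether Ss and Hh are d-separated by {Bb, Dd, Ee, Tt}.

5 paths connect Ss and Hh; each must be blocked for d-separation to hold:
Path 1: Ss → Dd ← Ff → Pp → Hh
  Dd is a collider and Dd is conditioned on, which opens it; Ff is a fork and Ff is not conditioned on; Pp is a chain and Pp is not conditioned on — no node blocks this path, so it is active.
Path 2: Ss → Dd ← Bb → Ff → Pp → Hh
  Bb is a fork here and Bb is conditioned on, so the path is blocked at Bb.
Path 3: Ss → Tt ← Pp → Hh
  Tt is a collider and Tt is conditioned on, which opens it; Pp is a fork and Pp is not conditioned on — no node blocks this path, so it is active.
Path 4: Ss → Aa ← Ff → Pp → Hh
  Aa is a collider here and neither Aa nor any of its descendants is conditioned on, so the collider stays closed — the path is blocked at Aa.
Path 5: Ss → Pp → Hh
  Pp is a chain and Pp is not conditioned on — no node blocks this path, so it is active.
Because an active path exists, Ss and Hh are not d-separated.

No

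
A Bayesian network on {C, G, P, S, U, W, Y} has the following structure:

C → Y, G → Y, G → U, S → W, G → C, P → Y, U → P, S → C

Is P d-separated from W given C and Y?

No

There are 4 undirected paths between P and W; checking each against the conditioning set {C, Y}:
Path 1: P ← U ← G → Y ← C ← S → W
  C is a chain here and C is conditioned on, so the path is blocked at C.
Path 2: P ← U ← G → C ← S → W
  U is a chain and U is not conditioned on; G is a fork and G is not conditioned on; C is a collider and C is conditioned on, which opens it; S is a fork and S is not conditioned on — no node blocks this path, so it is active.
Path 3: P → Y ← G → C ← S → W
  Y is a collider and Y is conditioned on, which opens it; G is a fork and G is not conditioned on; C is a collider and C is conditioned on, which opens it; S is a fork and S is not conditioned on — no node blocks this path, so it is active.
Path 4: P → Y ← C ← S → W
  C is a chain here and C is conditioned on, so the path is blocked at C.
Since the path P ← U ← G → C ← S → W is active, P and W are not d-separated given {C, Y}.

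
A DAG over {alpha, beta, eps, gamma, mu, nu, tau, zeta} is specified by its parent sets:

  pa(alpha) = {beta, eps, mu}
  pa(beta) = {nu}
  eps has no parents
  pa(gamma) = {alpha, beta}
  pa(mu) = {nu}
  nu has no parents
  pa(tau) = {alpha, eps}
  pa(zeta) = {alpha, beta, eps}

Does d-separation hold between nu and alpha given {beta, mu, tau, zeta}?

Enumerating the 6 paths from nu to alpha and testing each for blocking by {beta, mu, tau, zeta}:
  1. nu → mu → alpha — mu:chain[blocks] ⇒ blocked
  2. nu → beta → zeta ← eps → alpha — beta:chain[blocks]; zeta:collider[open]; eps:fork[open] ⇒ blocked
  3. nu → beta → zeta ← eps → tau ← alpha — beta:chain[blocks]; zeta:collider[open]; eps:fork[open]; tau:collider[open] ⇒ blocked
  4. nu → beta → zeta ← alpha — beta:chain[blocks]; zeta:collider[open] ⇒ blocked
  5. nu → beta → alpha — beta:chain[blocks] ⇒ blocked
  6. nu → beta → gamma ← alpha — beta:chain[blocks]; gamma:collider[blocks] ⇒ blocked
Since every path is blocked, d-separation holds.

Yes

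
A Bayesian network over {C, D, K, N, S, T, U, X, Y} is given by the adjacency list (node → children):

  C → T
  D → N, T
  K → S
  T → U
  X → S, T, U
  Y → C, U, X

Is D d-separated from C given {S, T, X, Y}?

5 paths connect D and C; each must be blocked for d-separation to hold:
Path 1: D → T ← X ← Y → C
  X is a chain here and X is conditioned on, so the path is blocked at X.
Path 2: D → T ← X → U ← Y → C
  X is a fork here and X is conditioned on, so the path is blocked at X.
Path 3: D → T ← C
  T is a collider and T is conditioned on, which opens it — no node blocks this path, so it is active.
Path 4: D → T → U ← X ← Y → C
  T is a chain here and T is conditioned on, so the path is blocked at T.
Path 5: D → T → U ← Y → C
  T is a chain here and T is conditioned on, so the path is blocked at T.
At least one path is unblocked, so d-separation fails.

No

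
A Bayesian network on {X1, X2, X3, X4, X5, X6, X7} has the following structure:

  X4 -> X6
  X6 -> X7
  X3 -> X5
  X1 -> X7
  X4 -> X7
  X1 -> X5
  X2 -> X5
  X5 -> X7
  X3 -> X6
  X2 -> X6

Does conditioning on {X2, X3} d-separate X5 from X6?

Yes — X5 and X6 are d-separated given {X2, X3}.

There are 6 undirected paths between X5 and X6; checking each against the conditioning set {X2, X3}:
  1. X5 ← X1 → X7 ← X4 → X6 — X1:fork[open]; X7:collider[blocks]; X4:fork[open] ⇒ blocked
  2. X5 ← X1 → X7 ← X6 — X1:fork[open]; X7:collider[blocks] ⇒ blocked
  3. X5 ← X2 → X6 — X2:fork[blocks] ⇒ blocked
  4. X5 → X7 ← X4 → X6 — X7:collider[blocks]; X4:fork[open] ⇒ blocked
  5. X5 → X7 ← X6 — X7:collider[blocks] ⇒ blocked
  6. X5 ← X3 → X6 — X3:fork[blocks] ⇒ blocked
Every path is blocked, so X5 and X6 are d-separated given {X2, X3}.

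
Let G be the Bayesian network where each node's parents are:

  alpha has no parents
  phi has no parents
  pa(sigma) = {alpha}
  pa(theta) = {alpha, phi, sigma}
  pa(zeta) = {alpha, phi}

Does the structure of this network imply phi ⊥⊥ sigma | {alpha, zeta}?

We examine all 4 paths between phi and sigma:
Path 1: phi → zeta ← alpha → theta ← sigma
  alpha is a fork here and alpha is conditioned on, so the path is blocked at alpha.
Path 2: phi → zeta ← alpha → sigma
  alpha is a fork here and alpha is conditioned on, so the path is blocked at alpha.
Path 3: phi → theta ← alpha → sigma
  theta is a collider here and neither theta nor any of its descendants is conditioned on, so the collider stays closed — the path is blocked at theta.
Path 4: phi → theta ← sigma
  theta is a collider here and neither theta nor any of its descendants is conditioned on, so the collider stays closed — the path is blocked at theta.
Since every path is blocked, d-separation holds.

Yes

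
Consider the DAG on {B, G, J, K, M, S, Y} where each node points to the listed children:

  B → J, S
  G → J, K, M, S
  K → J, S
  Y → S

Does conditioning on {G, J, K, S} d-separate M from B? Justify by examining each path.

Yes

We examine all 6 paths between M and B:
  1. M ← G → K → S ← B — G:fork[blocks]; K:chain[blocks]; S:collider[open] ⇒ blocked
  2. M ← G → K → J ← B — G:fork[blocks]; K:chain[blocks]; J:collider[open] ⇒ blocked
  3. M ← G → S ← K → J ← B — G:fork[blocks]; S:collider[open]; K:fork[blocks]; J:collider[open] ⇒ blocked
  4. M ← G → S ← B — G:fork[blocks]; S:collider[open] ⇒ blocked
  5. M ← G → J ← K → S ← B — G:fork[blocks]; J:collider[open]; K:fork[blocks]; S:collider[open] ⇒ blocked
  6. M ← G → J ← B — G:fork[blocks]; J:collider[open] ⇒ blocked
All paths are blocked; M ⊥ B | {G, J, K, S} holds.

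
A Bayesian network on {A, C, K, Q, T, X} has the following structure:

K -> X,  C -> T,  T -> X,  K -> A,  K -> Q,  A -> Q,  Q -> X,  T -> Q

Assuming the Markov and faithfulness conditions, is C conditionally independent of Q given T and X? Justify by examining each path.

Yes

Enumerating the 4 paths from C to Q and testing each for blocking by {T, X}:
  1. C → T → X ← K → Q — T:chain[blocks]; X:collider[open]; K:fork[open] ⇒ blocked
  2. C → T → X ← K → A → Q — T:chain[blocks]; X:collider[open]; K:fork[open]; A:chain[open] ⇒ blocked
  3. C → T → X ← Q — T:chain[blocks]; X:collider[open] ⇒ blocked
  4. C → T → Q — T:chain[blocks] ⇒ blocked
Since every path is blocked, d-separation holds.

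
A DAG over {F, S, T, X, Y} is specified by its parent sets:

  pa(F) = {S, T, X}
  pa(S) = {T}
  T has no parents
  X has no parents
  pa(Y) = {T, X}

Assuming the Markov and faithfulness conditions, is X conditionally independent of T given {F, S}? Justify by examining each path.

3 paths connect X and T; each must be blocked for d-separation to hold:
Path 1: X → F ← S ← T
  S is a chain here and S is conditioned on, so the path is blocked at S.
Path 2: X → F ← T
  F is a collider and F is conditioned on, which opens it — no node blocks this path, so it is active.
Path 3: X → Y ← T
  Y is a collider here and neither Y nor any of its descendants is conditioned on, so the collider stays closed — the path is blocked at Y.
Because an active path exists, X and T are not d-separated.

No — X and T are not d-separated given {F, S}.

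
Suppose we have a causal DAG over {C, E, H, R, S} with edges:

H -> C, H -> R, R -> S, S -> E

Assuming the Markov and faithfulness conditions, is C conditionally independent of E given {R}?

Only one path connects C and E:
Path 1: C ← H → R → S → E
  R is a chain here and R is conditioned on, so the path is blocked at R.
Every path is blocked, so C and E are d-separated given {R}.

Yes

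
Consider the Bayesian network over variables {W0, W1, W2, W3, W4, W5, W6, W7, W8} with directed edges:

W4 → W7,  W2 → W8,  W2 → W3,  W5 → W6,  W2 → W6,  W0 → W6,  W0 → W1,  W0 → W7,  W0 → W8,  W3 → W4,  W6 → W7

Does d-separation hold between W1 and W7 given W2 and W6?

5 paths connect W1 and W7; each must be blocked for d-separation to hold:
  1. W1 ← W0 → W8 ← W2 → W6 → W7 — W0:fork[open]; W8:collider[blocks]; W2:fork[blocks]; W6:chain[blocks] ⇒ blocked
  2. W1 ← W0 → W8 ← W2 → W3 → W4 → W7 — W0:fork[open]; W8:collider[blocks]; W2:fork[blocks]; W3:chain[open]; W4:chain[open] ⇒ blocked
  3. W1 ← W0 → W7 — W0:fork[open] ⇒ active
  4. W1 ← W0 → W6 ← W2 → W3 → W4 → W7 — W0:fork[open]; W6:collider[open]; W2:fork[blocks]; W3:chain[open]; W4:chain[open] ⇒ blocked
  5. W1 ← W0 → W6 → W7 — W0:fork[open]; W6:chain[blocks] ⇒ blocked
At least one path is unblocked, so d-separation fails.

No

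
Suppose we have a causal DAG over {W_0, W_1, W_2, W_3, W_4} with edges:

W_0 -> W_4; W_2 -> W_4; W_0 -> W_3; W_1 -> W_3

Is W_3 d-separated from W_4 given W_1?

The only undirected path from W_3 to W_4 is:
Path 1: W_3 ← W_0 → W_4
  W_0 is a fork and W_0 is not conditioned on — no node blocks this path, so it is active.
At least one path is unblocked, so d-separation fails.

No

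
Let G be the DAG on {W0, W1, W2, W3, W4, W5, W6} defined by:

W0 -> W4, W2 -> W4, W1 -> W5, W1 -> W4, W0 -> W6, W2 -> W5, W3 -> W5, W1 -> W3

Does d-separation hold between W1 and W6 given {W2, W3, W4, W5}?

No

3 paths connect W1 and W6; each must be blocked for d-separation to hold:
Path 1: W1 → W5 ← W2 → W4 ← W0 → W6
  W2 is a fork here and W2 is conditioned on, so the path is blocked at W2.
Path 2: W1 → W3 → W5 ← W2 → W4 ← W0 → W6
  W3 is a chain here and W3 is conditioned on, so the path is blocked at W3.
Path 3: W1 → W4 ← W0 → W6
  W4 is a collider and W4 is conditioned on, which opens it; W0 is a fork and W0 is not conditioned on — no node blocks this path, so it is active.
At least one path is unblocked, so d-separation fails.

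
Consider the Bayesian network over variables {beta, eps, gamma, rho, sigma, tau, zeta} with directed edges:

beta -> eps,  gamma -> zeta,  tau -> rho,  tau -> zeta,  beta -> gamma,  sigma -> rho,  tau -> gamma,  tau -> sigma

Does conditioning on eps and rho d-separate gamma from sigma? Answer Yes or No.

We examine all 4 paths between gamma and sigma:
Path 1: gamma → zeta ← tau → sigma
  zeta is a collider here and neither zeta nor any of its descendants is conditioned on, so the collider stays closed — the path is blocked at zeta.
Path 2: gamma → zeta ← tau → rho ← sigma
  zeta is a collider here and neither zeta nor any of its descendants is conditioned on, so the collider stays closed — the path is blocked at zeta.
Path 3: gamma ← tau → sigma
  tau is a fork and tau is not conditioned on — no node blocks this path, so it is active.
Path 4: gamma ← tau → rho ← sigma
  tau is a fork and tau is not conditioned on; rho is a collider and rho is conditioned on, which opens it — no node blocks this path, so it is active.
Since the path gamma ← tau → sigma is active, gamma and sigma are not d-separated given {eps, rho}.

No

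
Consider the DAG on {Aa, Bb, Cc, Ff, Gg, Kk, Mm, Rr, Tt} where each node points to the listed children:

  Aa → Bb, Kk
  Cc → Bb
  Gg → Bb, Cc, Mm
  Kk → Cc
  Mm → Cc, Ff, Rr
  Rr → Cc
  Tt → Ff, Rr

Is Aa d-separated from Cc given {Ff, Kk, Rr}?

6 paths connect Aa and Cc; each must be blocked for d-separation to hold:
Path 1: Aa → Bb ← Cc
  Bb is a collider here and neither Bb nor any of its descendants is conditioned on, so the collider stays closed — the path is blocked at Bb.
Path 2: Aa → Bb ← Gg → Cc
  Bb is a collider here and neither Bb nor any of its descendants is conditioned on, so the collider stays closed — the path is blocked at Bb.
Path 3: Aa → Bb ← Gg → Mm → Cc
  Bb is a collider here and neither Bb nor any of its descendants is conditioned on, so the collider stays closed — the path is blocked at Bb.
Path 4: Aa → Bb ← Gg → Mm → Rr → Cc
  Bb is a collider here and neither Bb nor any of its descendants is conditioned on, so the collider stays closed — the path is blocked at Bb.
Path 5: Aa → Bb ← Gg → Mm → Ff ← Tt → Rr → Cc
  Bb is a collider here and neither Bb nor any of its descendants is conditioned on, so the collider stays closed — the path is blocked at Bb.
Path 6: Aa → Kk → Cc
  Kk is a chain here and Kk is conditioned on, so the path is blocked at Kk.
Every path is blocked, so Aa and Cc are d-separated given {Ff, Kk, Rr}.

Yes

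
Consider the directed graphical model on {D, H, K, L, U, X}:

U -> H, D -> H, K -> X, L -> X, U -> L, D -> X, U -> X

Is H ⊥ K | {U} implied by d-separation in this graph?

We examine all 3 paths between H and K:
  1. H ← U → L → X ← K — U:fork[blocks]; L:chain[open]; X:collider[blocks] ⇒ blocked
  2. H ← U → X ← K — U:fork[blocks]; X:collider[blocks] ⇒ blocked
  3. H ← D → X ← K — D:fork[open]; X:collider[blocks] ⇒ blocked
Every path is blocked, so H and K are d-separated given {U}.

Yes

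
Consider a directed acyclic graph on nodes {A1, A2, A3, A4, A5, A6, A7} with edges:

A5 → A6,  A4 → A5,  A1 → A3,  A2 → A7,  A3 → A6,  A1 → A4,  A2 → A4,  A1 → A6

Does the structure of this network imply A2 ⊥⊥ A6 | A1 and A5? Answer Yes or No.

Enumerating the 3 paths from A2 to A6 and testing each for blocking by {A1, A5}:
Path 1: A2 → A4 ← A1 → A6
  A1 is a fork here and A1 is conditioned on, so the path is blocked at A1.
Path 2: A2 → A4 ← A1 → A3 → A6
  A1 is a fork here and A1 is conditioned on, so the path is blocked at A1.
Path 3: A2 → A4 → A5 → A6
  A5 is a chain here and A5 is conditioned on, so the path is blocked at A5.
All paths are blocked; A2 ⊥ A6 | {A1, A5} holds.

Yes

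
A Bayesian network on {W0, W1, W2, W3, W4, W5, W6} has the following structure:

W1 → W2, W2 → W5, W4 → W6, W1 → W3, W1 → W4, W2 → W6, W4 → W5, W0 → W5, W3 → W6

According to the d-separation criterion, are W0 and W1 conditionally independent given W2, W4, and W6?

Yes

There are 6 undirected paths between W0 and W1; checking each against the conditioning set {W2, W4, W6}:
Path 1: W0 → W5 ← W2 → W6 ← W3 ← W1
  W5 is a collider here and neither W5 nor any of its descendants is conditioned on, so the collider stays closed — the path is blocked at W5.
Path 2: W0 → W5 ← W2 → W6 ← W4 ← W1
  W5 is a collider here and neither W5 nor any of its descendants is conditioned on, so the collider stays closed — the path is blocked at W5.
Path 3: W0 → W5 ← W2 ← W1
  W5 is a collider here and neither W5 nor any of its descendants is conditioned on, so the collider stays closed — the path is blocked at W5.
Path 4: W0 → W5 ← W4 → W6 ← W3 ← W1
  W5 is a collider here and neither W5 nor any of its descendants is conditioned on, so the collider stays closed — the path is blocked at W5.
Path 5: W0 → W5 ← W4 → W6 ← W2 ← W1
  W5 is a collider here and neither W5 nor any of its descendants is conditioned on, so the collider stays closed — the path is blocked at W5.
Path 6: W0 → W5 ← W4 ← W1
  W5 is a collider here and neither W5 nor any of its descendants is conditioned on, so the collider stays closed — the path is blocked at W5.
Since every path is blocked, d-separation holds.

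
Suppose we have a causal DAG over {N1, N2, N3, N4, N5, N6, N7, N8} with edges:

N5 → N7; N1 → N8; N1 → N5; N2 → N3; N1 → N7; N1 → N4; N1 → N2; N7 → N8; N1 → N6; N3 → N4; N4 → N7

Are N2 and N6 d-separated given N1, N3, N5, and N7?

Yes

5 paths connect N2 and N6; each must be blocked for d-separation to hold:
Path 1: N2 ← N1 → N6
  N1 is a fork here and N1 is conditioned on, so the path is blocked at N1.
Path 2: N2 → N3 → N4 → N7 → N8 ← N1 → N6
  N3 is a chain here and N3 is conditioned on, so the path is blocked at N3.
Path 3: N2 → N3 → N4 → N7 ← N1 → N6
  N3 is a chain here and N3 is conditioned on, so the path is blocked at N3.
Path 4: N2 → N3 → N4 → N7 ← N5 ← N1 → N6
  N3 is a chain here and N3 is conditioned on, so the path is blocked at N3.
Path 5: N2 → N3 → N4 ← N1 → N6
  N3 is a chain here and N3 is conditioned on, so the path is blocked at N3.
Every path is blocked, so N2 and N6 are d-separated given {N1, N3, N5, N7}.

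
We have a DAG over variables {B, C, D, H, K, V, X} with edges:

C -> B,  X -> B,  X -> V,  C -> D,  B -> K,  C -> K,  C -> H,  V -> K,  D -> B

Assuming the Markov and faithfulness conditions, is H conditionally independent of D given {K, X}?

We examine all 4 paths between H and D:
Path 1: H ← C → D
  C is a fork and C is not conditioned on — no node blocks this path, so it is active.
Path 2: H ← C → K ← V ← X → B ← D
  X is a fork here and X is conditioned on, so the path is blocked at X.
Path 3: H ← C → K ← B ← D
  C is a fork and C is not conditioned on; K is a collider and K is conditioned on, which opens it; B is a chain and B is not conditioned on — no node blocks this path, so it is active.
Path 4: H ← C → B ← D
  C is a fork and C is not conditioned on; B is a collider and its descendant K is conditioned on, which opens it — no node blocks this path, so it is active.
Because an active path exists, H and D are not d-separated.

No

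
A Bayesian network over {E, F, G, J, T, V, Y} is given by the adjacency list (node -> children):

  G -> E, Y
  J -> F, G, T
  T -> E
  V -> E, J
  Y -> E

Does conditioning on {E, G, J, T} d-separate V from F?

There are 4 undirected paths between V and F; checking each against the conditioning set {E, G, J, T}:
Path 1: V → J → F
  J is a chain here and J is conditioned on, so the path is blocked at J.
Path 2: V → E ← G ← J → F
  G is a chain here and G is conditioned on, so the path is blocked at G.
Path 3: V → E ← T ← J → F
  T is a chain here and T is conditioned on, so the path is blocked at T.
Path 4: V → E ← Y ← G ← J → F
  G is a chain here and G is conditioned on, so the path is blocked at G.
Every path is blocked, so V and F are d-separated given {E, G, J, T}.

Yes — V and F are d-separated given {E, G, J, T}.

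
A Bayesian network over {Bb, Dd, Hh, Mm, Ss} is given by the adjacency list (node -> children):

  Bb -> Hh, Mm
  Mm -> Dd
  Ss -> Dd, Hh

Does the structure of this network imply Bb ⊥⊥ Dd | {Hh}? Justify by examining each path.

There are 2 undirected paths between Bb and Dd; checking each against the conditioning set {Hh}:
Path 1: Bb → Mm → Dd
  Mm is a chain and Mm is not conditioned on — no node blocks this path, so it is active.
Path 2: Bb → Hh ← Ss → Dd
  Hh is a collider and Hh is conditioned on, which opens it; Ss is a fork and Ss is not conditioned on — no node blocks this path, so it is active.
At least one path is unblocked, so d-separation fails.

No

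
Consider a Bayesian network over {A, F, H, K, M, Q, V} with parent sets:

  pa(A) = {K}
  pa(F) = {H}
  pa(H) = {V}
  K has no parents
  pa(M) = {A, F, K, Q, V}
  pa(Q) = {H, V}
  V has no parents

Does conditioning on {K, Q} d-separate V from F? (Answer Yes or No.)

No — V and F are not d-separated given {K, Q}.

We examine all 6 paths between V and F:
Path 1: V → Q ← H → F
  Q is a collider and Q is conditioned on, which opens it; H is a fork and H is not conditioned on — no node blocks this path, so it is active.
Path 2: V → Q → M ← F
  Q is a chain here and Q is conditioned on, so the path is blocked at Q.
Path 3: V → H → Q → M ← F
  Q is a chain here and Q is conditioned on, so the path is blocked at Q.
Path 4: V → H → F
  H is a chain and H is not conditioned on — no node blocks this path, so it is active.
Path 5: V → M ← Q ← H → F
  M is a collider here and neither M nor any of its descendants is conditioned on, so the collider stays closed — the path is blocked at M.
Path 6: V → M ← F
  M is a collider here and neither M nor any of its descendants is conditioned on, so the collider stays closed — the path is blocked at M.
At least one path is unblocked, so d-separation fails.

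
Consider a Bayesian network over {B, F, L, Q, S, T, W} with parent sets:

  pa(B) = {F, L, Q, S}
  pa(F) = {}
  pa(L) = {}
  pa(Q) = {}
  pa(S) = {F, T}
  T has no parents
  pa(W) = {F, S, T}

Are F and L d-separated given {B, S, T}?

4 paths connect F and L; each must be blocked for d-separation to hold:
Path 1: F → W ← S → B ← L
  W is a collider here and neither W nor any of its descendants is conditioned on, so the collider stays closed — the path is blocked at W.
Path 2: F → W ← T → S → B ← L
  W is a collider here and neither W nor any of its descendants is conditioned on, so the collider stays closed — the path is blocked at W.
Path 3: F → B ← L
  B is a collider and B is conditioned on, which opens it — no node blocks this path, so it is active.
Path 4: F → S → B ← L
  S is a chain here and S is conditioned on, so the path is blocked at S.
Because an active path exists, F and L are not d-separated.

No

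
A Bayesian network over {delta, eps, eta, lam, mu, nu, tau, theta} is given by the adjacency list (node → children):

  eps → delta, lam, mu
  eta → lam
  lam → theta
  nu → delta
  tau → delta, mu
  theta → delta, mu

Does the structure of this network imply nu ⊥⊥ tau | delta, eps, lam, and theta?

We examine all 5 paths between nu and tau:
Path 1: nu → delta ← eps → mu ← tau
  eps is a fork here and eps is conditioned on, so the path is blocked at eps.
Path 2: nu → delta ← eps → lam → theta → mu ← tau
  eps is a fork here and eps is conditioned on, so the path is blocked at eps.
Path 3: nu → delta ← tau
  delta is a collider and delta is conditioned on, which opens it — no node blocks this path, so it is active.
Path 4: nu → delta ← theta → mu ← tau
  theta is a fork here and theta is conditioned on, so the path is blocked at theta.
Path 5: nu → delta ← theta ← lam ← eps → mu ← tau
  theta is a chain here and theta is conditioned on, so the path is blocked at theta.
At least one path is unblocked, so d-separation fails.

No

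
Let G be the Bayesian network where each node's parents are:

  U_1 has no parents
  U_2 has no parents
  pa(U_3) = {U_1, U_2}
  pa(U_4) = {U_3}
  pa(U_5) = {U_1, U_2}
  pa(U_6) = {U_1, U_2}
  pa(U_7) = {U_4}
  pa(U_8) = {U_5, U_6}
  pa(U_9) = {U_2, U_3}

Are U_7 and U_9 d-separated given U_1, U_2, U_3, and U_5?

There are 6 undirected paths between U_7 and U_9; checking each against the conditioning set {U_1, U_2, U_3, U_5}:
  1. U_7 ← U_4 ← U_3 ← U_1 → U_5 → U_8 ← U_6 ← U_2 → U_9 — U_4:chain[open]; U_3:chain[blocks]; U_1:fork[blocks]; U_5:chain[blocks]; U_8:collider[blocks]; U_6:chain[open]; U_2:fork[blocks] ⇒ blocked
  2. U_7 ← U_4 ← U_3 ← U_1 → U_5 ← U_2 → U_9 — U_4:chain[open]; U_3:chain[blocks]; U_1:fork[blocks]; U_5:collider[open]; U_2:fork[blocks] ⇒ blocked
  3. U_7 ← U_4 ← U_3 ← U_1 → U_6 → U_8 ← U_5 ← U_2 → U_9 — U_4:chain[open]; U_3:chain[blocks]; U_1:fork[blocks]; U_6:chain[open]; U_8:collider[blocks]; U_5:chain[blocks]; U_2:fork[blocks] ⇒ blocked
  4. U_7 ← U_4 ← U_3 ← U_1 → U_6 ← U_2 → U_9 — U_4:chain[open]; U_3:chain[blocks]; U_1:fork[blocks]; U_6:collider[blocks]; U_2:fork[blocks] ⇒ blocked
  5. U_7 ← U_4 ← U_3 → U_9 — U_4:chain[open]; U_3:fork[blocks] ⇒ blocked
  6. U_7 ← U_4 ← U_3 ← U_2 → U_9 — U_4:chain[open]; U_3:chain[blocks]; U_2:fork[blocks] ⇒ blocked
All paths are blocked; U_7 ⊥ U_9 | {U_1, U_2, U_3, U_5} holds.

Yes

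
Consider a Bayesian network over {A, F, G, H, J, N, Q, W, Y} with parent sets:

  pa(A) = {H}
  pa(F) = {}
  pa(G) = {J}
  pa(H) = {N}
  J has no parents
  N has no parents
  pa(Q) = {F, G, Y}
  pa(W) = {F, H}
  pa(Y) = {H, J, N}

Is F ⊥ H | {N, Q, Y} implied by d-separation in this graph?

No

Enumerating the 5 paths from F to H and testing each for blocking by {N, Q, Y}:
Path 1: F → W ← H
  W is a collider here and neither W nor any of its descendants is conditioned on, so the collider stays closed — the path is blocked at W.
Path 2: F → Q ← G ← J → Y ← N → H
  N is a fork here and N is conditioned on, so the path is blocked at N.
Path 3: F → Q ← G ← J → Y ← H
  Q is a collider and Q is conditioned on, which opens it; G is a chain and G is not conditioned on; J is a fork and J is not conditioned on; Y is a collider and Y is conditioned on, which opens it — no node blocks this path, so it is active.
Path 4: F → Q ← Y ← N → H
  Y is a chain here and Y is conditioned on, so the path is blocked at Y.
Path 5: F → Q ← Y ← H
  Y is a chain here and Y is conditioned on, so the path is blocked at Y.
At least one path is unblocked, so d-separation fails.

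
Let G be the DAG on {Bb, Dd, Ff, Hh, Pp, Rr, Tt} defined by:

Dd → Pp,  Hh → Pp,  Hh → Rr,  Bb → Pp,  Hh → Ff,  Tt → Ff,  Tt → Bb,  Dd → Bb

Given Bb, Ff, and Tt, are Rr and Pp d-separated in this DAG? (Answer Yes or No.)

No

Enumerating the 3 paths from Rr to Pp and testing each for blocking by {Bb, Ff, Tt}:
Path 1: Rr ← Hh → Pp
  Hh is a fork and Hh is not conditioned on — no node blocks this path, so it is active.
Path 2: Rr ← Hh → Ff ← Tt → Bb → Pp
  Tt is a fork here and Tt is conditioned on, so the path is blocked at Tt.
Path 3: Rr ← Hh → Ff ← Tt → Bb ← Dd → Pp
  Tt is a fork here and Tt is conditioned on, so the path is blocked at Tt.
At least one path is unblocked, so d-separation fails.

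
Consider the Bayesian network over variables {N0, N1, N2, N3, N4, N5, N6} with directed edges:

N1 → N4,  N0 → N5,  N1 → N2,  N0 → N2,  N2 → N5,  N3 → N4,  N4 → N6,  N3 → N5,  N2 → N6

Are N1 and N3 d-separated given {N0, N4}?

No

There are 6 undirected paths between N1 and N3; checking each against the conditioning set {N0, N4}:
Path 1: N1 → N2 → N6 ← N4 ← N3
  N6 is a collider here and neither N6 nor any of its descendants is conditioned on, so the collider stays closed — the path is blocked at N6.
Path 2: N1 → N2 ← N0 → N5 ← N3
  N2 is a collider here and neither N2 nor any of its descendants is conditioned on, so the collider stays closed — the path is blocked at N2.
Path 3: N1 → N2 → N5 ← N3
  N5 is a collider here and neither N5 nor any of its descendants is conditioned on, so the collider stays closed — the path is blocked at N5.
Path 4: N1 → N4 → N6 ← N2 ← N0 → N5 ← N3
  N4 is a chain here and N4 is conditioned on, so the path is blocked at N4.
Path 5: N1 → N4 → N6 ← N2 → N5 ← N3
  N4 is a chain here and N4 is conditioned on, so the path is blocked at N4.
Path 6: N1 → N4 ← N3
  N4 is a collider and N4 is conditioned on, which opens it — no node blocks this path, so it is active.
Because an active path exists, N1 and N3 are not d-separated.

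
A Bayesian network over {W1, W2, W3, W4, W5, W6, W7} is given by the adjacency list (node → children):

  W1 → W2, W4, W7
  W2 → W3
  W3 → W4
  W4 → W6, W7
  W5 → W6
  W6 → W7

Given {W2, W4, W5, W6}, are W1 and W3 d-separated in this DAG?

There are 4 undirected paths between W1 and W3; checking each against the conditioning set {W2, W4, W5, W6}:
  1. W1 → W2 → W3 — W2:chain[blocks] ⇒ blocked
  2. W1 → W4 ← W3 — W4:collider[open] ⇒ active
  3. W1 → W7 ← W4 ← W3 — W7:collider[blocks]; W4:chain[blocks] ⇒ blocked
  4. W1 → W7 ← W6 ← W4 ← W3 — W7:collider[blocks]; W6:chain[blocks]; W4:chain[blocks] ⇒ blocked
At least one path is unblocked, so d-separation fails.

No — W1 and W3 are not d-separated given {W2, W4, W5, W6}.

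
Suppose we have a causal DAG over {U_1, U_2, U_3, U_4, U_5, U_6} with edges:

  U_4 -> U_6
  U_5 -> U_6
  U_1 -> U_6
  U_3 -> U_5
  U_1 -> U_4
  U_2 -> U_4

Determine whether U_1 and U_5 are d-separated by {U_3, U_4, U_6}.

Enumerating the 2 paths from U_1 to U_5 and testing each for blocking by {U_3, U_4, U_6}:
  1. U_1 → U_6 ← U_5 — U_6:collider[open] ⇒ active
  2. U_1 → U_4 → U_6 ← U_5 — U_4:chain[blocks]; U_6:collider[open] ⇒ blocked
At least one path is unblocked, so d-separation fails.

No — U_1 and U_5 are not d-separated given {U_3, U_4, U_6}.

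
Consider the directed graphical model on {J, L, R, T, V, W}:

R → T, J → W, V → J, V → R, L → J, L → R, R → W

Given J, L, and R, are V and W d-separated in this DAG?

Yes

There are 4 undirected paths between V and W; checking each against the conditioning set {J, L, R}:
  1. V → J → W — J:chain[blocks] ⇒ blocked
  2. V → J ← L → R → W — J:collider[open]; L:fork[blocks]; R:chain[blocks] ⇒ blocked
  3. V → R → W — R:chain[blocks] ⇒ blocked
  4. V → R ← L → J → W — R:collider[open]; L:fork[blocks]; J:chain[blocks] ⇒ blocked
Every path is blocked, so V and W are d-separated given {J, L, R}.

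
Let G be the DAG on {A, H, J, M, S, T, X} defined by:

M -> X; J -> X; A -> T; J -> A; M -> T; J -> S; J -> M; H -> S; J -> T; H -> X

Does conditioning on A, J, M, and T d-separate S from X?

Enumerating the 5 paths from S to X and testing each for blocking by {A, J, M, T}:
  1. S ← J → T ← M → X — J:fork[blocks]; T:collider[open]; M:fork[blocks] ⇒ blocked
  2. S ← J → X — J:fork[blocks] ⇒ blocked
  3. S ← J → A → T ← M → X — J:fork[blocks]; A:chain[blocks]; T:collider[open]; M:fork[blocks] ⇒ blocked
  4. S ← J → M → X — J:fork[blocks]; M:chain[blocks] ⇒ blocked
  5. S ← H → X — H:fork[open] ⇒ active
Since the path S ← H → X is active, S and X are not d-separated given {A, J, M, T}.

No — S and X are not d-separated given {A, J, M, T}.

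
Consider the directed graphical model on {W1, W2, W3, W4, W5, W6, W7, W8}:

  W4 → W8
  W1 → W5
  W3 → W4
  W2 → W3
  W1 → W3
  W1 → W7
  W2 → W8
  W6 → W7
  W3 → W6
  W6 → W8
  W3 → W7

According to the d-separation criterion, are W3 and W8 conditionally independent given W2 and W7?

Enumerating the 5 paths from W3 to W8 and testing each for blocking by {W2, W7}:
Path 1: W3 ← W1 → W7 ← W6 → W8
  W1 is a fork and W1 is not conditioned on; W7 is a collider and W7 is conditioned on, which opens it; W6 is a fork and W6 is not conditioned on — no node blocks this path, so it is active.
Path 2: W3 → W4 → W8
  W4 is a chain and W4 is not conditioned on — no node blocks this path, so it is active.
Path 3: W3 → W6 → W8
  W6 is a chain and W6 is not conditioned on — no node blocks this path, so it is active.
Path 4: W3 ← W2 → W8
  W2 is a fork here and W2 is conditioned on, so the path is blocked at W2.
Path 5: W3 → W7 ← W6 → W8
  W7 is a collider and W7 is conditioned on, which opens it; W6 is a fork and W6 is not conditioned on — no node blocks this path, so it is active.
At least one path is unblocked, so d-separation fails.

No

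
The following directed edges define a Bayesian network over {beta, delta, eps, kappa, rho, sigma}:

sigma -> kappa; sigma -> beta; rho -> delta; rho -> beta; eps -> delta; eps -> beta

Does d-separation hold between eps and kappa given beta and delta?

No

2 paths connect eps and kappa; each must be blocked for d-separation to hold:
  1. eps → delta ← rho → beta ← sigma → kappa — delta:collider[open]; rho:fork[open]; beta:collider[open]; sigma:fork[open] ⇒ active
  2. eps → beta ← sigma → kappa — beta:collider[open]; sigma:fork[open] ⇒ active
At least one path is unblocked, so d-separation fails.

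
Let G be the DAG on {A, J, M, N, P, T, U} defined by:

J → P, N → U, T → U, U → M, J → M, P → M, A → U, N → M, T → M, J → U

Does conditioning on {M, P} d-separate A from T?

5 paths connect A and T; each must be blocked for d-separation to hold:
Path 1: A → U → M ← T
  U is a chain and U is not conditioned on; M is a collider and M is conditioned on, which opens it — no node blocks this path, so it is active.
Path 2: A → U ← T
  U is a collider and its descendant M is conditioned on, which opens it — no node blocks this path, so it is active.
Path 3: A → U ← J → M ← T
  U is a collider and its descendant M is conditioned on, which opens it; J is a fork and J is not conditioned on; M is a collider and M is conditioned on, which opens it — no node blocks this path, so it is active.
Path 4: A → U ← J → P → M ← T
  P is a chain here and P is conditioned on, so the path is blocked at P.
Path 5: A → U ← N → M ← T
  U is a collider and its descendant M is conditioned on, which opens it; N is a fork and N is not conditioned on; M is a collider and M is conditioned on, which opens it — no node blocks this path, so it is active.
At least one path is unblocked, so d-separation fails.

No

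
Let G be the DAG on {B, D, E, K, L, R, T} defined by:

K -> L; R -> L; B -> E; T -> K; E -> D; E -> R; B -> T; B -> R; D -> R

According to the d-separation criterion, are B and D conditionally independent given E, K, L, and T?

No — B and D are not d-separated given {E, K, L, T}.

Enumerating the 6 paths from B to D and testing each for blocking by {E, K, L, T}:
Path 1: B → E → R ← D
  E is a chain here and E is conditioned on, so the path is blocked at E.
Path 2: B → E → D
  E is a chain here and E is conditioned on, so the path is blocked at E.
Path 3: B → R ← E → D
  E is a fork here and E is conditioned on, so the path is blocked at E.
Path 4: B → R ← D
  R is a collider and its descendant L is conditioned on, which opens it — no node blocks this path, so it is active.
Path 5: B → T → K → L ← R ← E → D
  T is a chain here and T is conditioned on, so the path is blocked at T.
Path 6: B → T → K → L ← R ← D
  T is a chain here and T is conditioned on, so the path is blocked at T.
Since the path B → R ← D is active, B and D are not d-separated given {E, K, L, T}.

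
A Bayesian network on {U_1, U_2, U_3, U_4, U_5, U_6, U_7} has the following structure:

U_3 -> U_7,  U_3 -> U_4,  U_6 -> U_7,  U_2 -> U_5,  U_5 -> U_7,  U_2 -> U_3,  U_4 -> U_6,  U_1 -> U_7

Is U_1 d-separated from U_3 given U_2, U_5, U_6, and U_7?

No

There are 3 undirected paths between U_1 and U_3; checking each against the conditioning set {U_2, U_5, U_6, U_7}:
Path 1: U_1 → U_7 ← U_5 ← U_2 → U_3
  U_5 is a chain here and U_5 is conditioned on, so the path is blocked at U_5.
Path 2: U_1 → U_7 ← U_3
  U_7 is a collider and U_7 is conditioned on, which opens it — no node blocks this path, so it is active.
Path 3: U_1 → U_7 ← U_6 ← U_4 ← U_3
  U_6 is a chain here and U_6 is conditioned on, so the path is blocked at U_6.
Because an active path exists, U_1 and U_3 are not d-separated.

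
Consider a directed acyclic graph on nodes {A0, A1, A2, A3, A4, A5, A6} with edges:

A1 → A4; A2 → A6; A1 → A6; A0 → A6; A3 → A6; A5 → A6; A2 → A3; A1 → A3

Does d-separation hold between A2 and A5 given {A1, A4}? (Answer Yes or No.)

Yes

Enumerating the 3 paths from A2 to A5 and testing each for blocking by {A1, A4}:
  1. A2 → A6 ← A5 — A6:collider[blocks] ⇒ blocked
  2. A2 → A3 ← A1 → A6 ← A5 — A3:collider[blocks]; A1:fork[blocks]; A6:collider[blocks] ⇒ blocked
  3. A2 → A3 → A6 ← A5 — A3:chain[open]; A6:collider[blocks] ⇒ blocked
Every path is blocked, so A2 and A5 are d-separated given {A1, A4}.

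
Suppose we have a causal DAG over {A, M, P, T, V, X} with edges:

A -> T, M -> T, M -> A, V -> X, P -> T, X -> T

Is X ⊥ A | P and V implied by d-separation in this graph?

Yes

Enumerating the 2 paths from X to A and testing each for blocking by {P, V}:
  1. X → T ← M → A — T:collider[blocks]; M:fork[open] ⇒ blocked
  2. X → T ← A — T:collider[blocks] ⇒ blocked
Since every path is blocked, d-separation holds.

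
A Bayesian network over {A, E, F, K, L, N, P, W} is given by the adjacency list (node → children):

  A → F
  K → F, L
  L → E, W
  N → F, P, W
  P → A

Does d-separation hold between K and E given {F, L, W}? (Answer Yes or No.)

Yes — K and E are d-separated given {F, L, W}.

Enumerating the 3 paths from K to E and testing each for blocking by {F, L, W}:
  1. K → F ← N → W ← L → E — F:collider[open]; N:fork[open]; W:collider[open]; L:fork[blocks] ⇒ blocked
  2. K → F ← A ← P ← N → W ← L → E — F:collider[open]; A:chain[open]; P:chain[open]; N:fork[open]; W:collider[open]; L:fork[blocks] ⇒ blocked
  3. K → L → E — L:chain[blocks] ⇒ blocked
All paths are blocked; K ⊥ E | {F, L, W} holds.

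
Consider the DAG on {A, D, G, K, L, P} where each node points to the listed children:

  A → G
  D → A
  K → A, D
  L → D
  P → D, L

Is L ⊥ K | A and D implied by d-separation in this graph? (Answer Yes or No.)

We examine all 4 paths between L and K:
  1. L → D → A ← K — D:chain[blocks]; A:collider[open] ⇒ blocked
  2. L → D ← K — D:collider[open] ⇒ active
  3. L ← P → D → A ← K — P:fork[open]; D:chain[blocks]; A:collider[open] ⇒ blocked
  4. L ← P → D ← K — P:fork[open]; D:collider[open] ⇒ active
Because an active path exists, L and K are not d-separated.

No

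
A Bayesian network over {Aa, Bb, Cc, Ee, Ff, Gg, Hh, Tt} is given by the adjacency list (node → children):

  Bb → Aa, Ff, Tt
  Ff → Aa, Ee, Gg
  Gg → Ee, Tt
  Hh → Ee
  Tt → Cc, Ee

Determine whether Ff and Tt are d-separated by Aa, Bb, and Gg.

Enumerating the 6 paths from Ff to Tt and testing each for blocking by {Aa, Bb, Gg}:
  1. Ff → Ee ← Tt — Ee:collider[blocks] ⇒ blocked
  2. Ff → Ee ← Gg → Tt — Ee:collider[blocks]; Gg:fork[blocks] ⇒ blocked
  3. Ff ← Bb → Tt — Bb:fork[blocks] ⇒ blocked
  4. Ff → Gg → Tt — Gg:chain[blocks] ⇒ blocked
  5. Ff → Gg → Ee ← Tt — Gg:chain[blocks]; Ee:collider[blocks] ⇒ blocked
  6. Ff → Aa ← Bb → Tt — Aa:collider[open]; Bb:fork[blocks] ⇒ blocked
All paths are blocked; Ff ⊥ Tt | {Aa, Bb, Gg} holds.

Yes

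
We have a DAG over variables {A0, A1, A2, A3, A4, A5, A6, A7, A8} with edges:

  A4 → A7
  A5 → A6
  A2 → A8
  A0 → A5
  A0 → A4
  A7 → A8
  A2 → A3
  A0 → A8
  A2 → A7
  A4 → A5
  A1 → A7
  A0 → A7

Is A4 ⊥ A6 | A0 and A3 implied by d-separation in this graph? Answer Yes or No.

No — A4 and A6 are not d-separated given {A0, A3}.

There are 5 undirected paths between A4 and A6; checking each against the conditioning set {A0, A3}:
Path 1: A4 → A7 ← A2 → A8 ← A0 → A5 → A6
  A7 is a collider here and neither A7 nor any of its descendants is conditioned on, so the collider stays closed — the path is blocked at A7.
Path 2: A4 → A7 → A8 ← A0 → A5 → A6
  A8 is a collider here and neither A8 nor any of its descendants is conditioned on, so the collider stays closed — the path is blocked at A8.
Path 3: A4 → A7 ← A0 → A5 → A6
  A7 is a collider here and neither A7 nor any of its descendants is conditioned on, so the collider stays closed — the path is blocked at A7.
Path 4: A4 → A5 → A6
  A5 is a chain and A5 is not conditioned on — no node blocks this path, so it is active.
Path 5: A4 ← A0 → A5 → A6
  A0 is a fork here and A0 is conditioned on, so the path is blocked at A0.
At least one path is unblocked, so d-separation fails.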